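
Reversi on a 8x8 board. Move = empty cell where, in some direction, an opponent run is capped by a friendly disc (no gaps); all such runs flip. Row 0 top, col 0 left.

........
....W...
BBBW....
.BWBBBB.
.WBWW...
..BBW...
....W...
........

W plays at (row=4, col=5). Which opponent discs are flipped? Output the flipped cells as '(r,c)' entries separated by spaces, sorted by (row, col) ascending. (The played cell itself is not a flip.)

Answer: (3,4)

Derivation:
Dir NW: opp run (3,4) capped by W -> flip
Dir N: opp run (3,5), next='.' -> no flip
Dir NE: opp run (3,6), next='.' -> no flip
Dir W: first cell 'W' (not opp) -> no flip
Dir E: first cell '.' (not opp) -> no flip
Dir SW: first cell 'W' (not opp) -> no flip
Dir S: first cell '.' (not opp) -> no flip
Dir SE: first cell '.' (not opp) -> no flip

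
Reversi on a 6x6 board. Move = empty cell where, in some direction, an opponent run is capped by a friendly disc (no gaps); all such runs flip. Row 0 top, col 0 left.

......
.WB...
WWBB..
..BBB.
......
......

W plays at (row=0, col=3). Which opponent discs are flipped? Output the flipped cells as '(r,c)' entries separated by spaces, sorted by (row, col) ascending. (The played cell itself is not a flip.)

Dir NW: edge -> no flip
Dir N: edge -> no flip
Dir NE: edge -> no flip
Dir W: first cell '.' (not opp) -> no flip
Dir E: first cell '.' (not opp) -> no flip
Dir SW: opp run (1,2) capped by W -> flip
Dir S: first cell '.' (not opp) -> no flip
Dir SE: first cell '.' (not opp) -> no flip

Answer: (1,2)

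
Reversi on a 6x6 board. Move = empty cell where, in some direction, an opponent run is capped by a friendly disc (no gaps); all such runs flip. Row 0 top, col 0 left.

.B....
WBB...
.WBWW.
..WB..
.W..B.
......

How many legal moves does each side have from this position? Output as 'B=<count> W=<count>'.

-- B to move --
(0,0): no bracket -> illegal
(1,3): flips 1 -> legal
(1,4): no bracket -> illegal
(1,5): flips 1 -> legal
(2,0): flips 1 -> legal
(2,5): flips 2 -> legal
(3,0): flips 1 -> legal
(3,1): flips 2 -> legal
(3,4): flips 1 -> legal
(3,5): no bracket -> illegal
(4,0): no bracket -> illegal
(4,2): flips 1 -> legal
(4,3): no bracket -> illegal
(5,0): no bracket -> illegal
(5,1): no bracket -> illegal
(5,2): no bracket -> illegal
B mobility = 8
-- W to move --
(0,0): no bracket -> illegal
(0,2): flips 2 -> legal
(0,3): flips 1 -> legal
(1,3): flips 2 -> legal
(2,0): no bracket -> illegal
(3,1): no bracket -> illegal
(3,4): flips 1 -> legal
(3,5): no bracket -> illegal
(4,2): flips 1 -> legal
(4,3): flips 1 -> legal
(4,5): no bracket -> illegal
(5,3): no bracket -> illegal
(5,4): no bracket -> illegal
(5,5): no bracket -> illegal
W mobility = 6

Answer: B=8 W=6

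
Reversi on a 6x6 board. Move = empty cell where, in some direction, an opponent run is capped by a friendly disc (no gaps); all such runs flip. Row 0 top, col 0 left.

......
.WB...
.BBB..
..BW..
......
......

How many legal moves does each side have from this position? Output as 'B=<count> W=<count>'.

-- B to move --
(0,0): flips 1 -> legal
(0,1): flips 1 -> legal
(0,2): no bracket -> illegal
(1,0): flips 1 -> legal
(2,0): no bracket -> illegal
(2,4): no bracket -> illegal
(3,4): flips 1 -> legal
(4,2): no bracket -> illegal
(4,3): flips 1 -> legal
(4,4): flips 1 -> legal
B mobility = 6
-- W to move --
(0,1): no bracket -> illegal
(0,2): no bracket -> illegal
(0,3): no bracket -> illegal
(1,0): no bracket -> illegal
(1,3): flips 2 -> legal
(1,4): no bracket -> illegal
(2,0): no bracket -> illegal
(2,4): no bracket -> illegal
(3,0): no bracket -> illegal
(3,1): flips 2 -> legal
(3,4): no bracket -> illegal
(4,1): no bracket -> illegal
(4,2): no bracket -> illegal
(4,3): no bracket -> illegal
W mobility = 2

Answer: B=6 W=2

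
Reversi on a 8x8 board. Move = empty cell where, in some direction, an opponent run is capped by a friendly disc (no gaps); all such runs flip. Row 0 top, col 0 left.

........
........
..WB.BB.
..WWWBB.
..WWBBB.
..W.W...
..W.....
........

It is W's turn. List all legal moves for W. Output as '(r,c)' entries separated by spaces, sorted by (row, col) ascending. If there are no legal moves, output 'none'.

Answer: (1,2) (1,3) (1,4) (1,6) (2,4) (2,7) (3,7) (4,7) (5,5) (5,6)

Derivation:
(1,2): flips 1 -> legal
(1,3): flips 1 -> legal
(1,4): flips 1 -> legal
(1,5): no bracket -> illegal
(1,6): flips 1 -> legal
(1,7): no bracket -> illegal
(2,4): flips 1 -> legal
(2,7): flips 2 -> legal
(3,7): flips 2 -> legal
(4,7): flips 3 -> legal
(5,3): no bracket -> illegal
(5,5): flips 1 -> legal
(5,6): flips 1 -> legal
(5,7): no bracket -> illegal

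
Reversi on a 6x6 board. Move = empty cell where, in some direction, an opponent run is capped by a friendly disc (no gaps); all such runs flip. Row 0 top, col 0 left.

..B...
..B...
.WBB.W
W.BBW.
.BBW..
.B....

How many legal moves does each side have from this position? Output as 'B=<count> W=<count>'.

Answer: B=7 W=7

Derivation:
-- B to move --
(1,0): flips 1 -> legal
(1,1): no bracket -> illegal
(1,4): no bracket -> illegal
(1,5): no bracket -> illegal
(2,0): flips 1 -> legal
(2,4): no bracket -> illegal
(3,1): no bracket -> illegal
(3,5): flips 1 -> legal
(4,0): no bracket -> illegal
(4,4): flips 1 -> legal
(4,5): flips 1 -> legal
(5,2): no bracket -> illegal
(5,3): flips 1 -> legal
(5,4): flips 1 -> legal
B mobility = 7
-- W to move --
(0,1): flips 2 -> legal
(0,3): flips 1 -> legal
(1,1): no bracket -> illegal
(1,3): flips 2 -> legal
(1,4): no bracket -> illegal
(2,4): flips 2 -> legal
(3,1): flips 2 -> legal
(4,0): flips 2 -> legal
(4,4): no bracket -> illegal
(5,0): no bracket -> illegal
(5,2): flips 1 -> legal
(5,3): no bracket -> illegal
W mobility = 7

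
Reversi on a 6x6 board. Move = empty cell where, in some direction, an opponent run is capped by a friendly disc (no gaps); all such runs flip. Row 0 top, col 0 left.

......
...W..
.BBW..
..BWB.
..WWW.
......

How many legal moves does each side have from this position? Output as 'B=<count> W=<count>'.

-- B to move --
(0,2): no bracket -> illegal
(0,3): no bracket -> illegal
(0,4): flips 1 -> legal
(1,2): flips 1 -> legal
(1,4): flips 1 -> legal
(2,4): flips 1 -> legal
(3,1): no bracket -> illegal
(3,5): no bracket -> illegal
(4,1): no bracket -> illegal
(4,5): no bracket -> illegal
(5,1): no bracket -> illegal
(5,2): flips 2 -> legal
(5,3): no bracket -> illegal
(5,4): flips 2 -> legal
(5,5): flips 2 -> legal
B mobility = 7
-- W to move --
(1,0): flips 2 -> legal
(1,1): flips 1 -> legal
(1,2): flips 2 -> legal
(2,0): flips 2 -> legal
(2,4): flips 1 -> legal
(2,5): flips 1 -> legal
(3,0): no bracket -> illegal
(3,1): flips 2 -> legal
(3,5): flips 1 -> legal
(4,1): flips 1 -> legal
(4,5): flips 1 -> legal
W mobility = 10

Answer: B=7 W=10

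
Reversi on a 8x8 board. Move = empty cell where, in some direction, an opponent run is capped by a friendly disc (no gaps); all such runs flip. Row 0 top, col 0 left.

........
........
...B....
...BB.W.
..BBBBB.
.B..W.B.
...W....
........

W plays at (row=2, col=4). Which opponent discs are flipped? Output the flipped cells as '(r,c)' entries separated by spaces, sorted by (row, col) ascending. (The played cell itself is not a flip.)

Answer: (3,4) (4,4)

Derivation:
Dir NW: first cell '.' (not opp) -> no flip
Dir N: first cell '.' (not opp) -> no flip
Dir NE: first cell '.' (not opp) -> no flip
Dir W: opp run (2,3), next='.' -> no flip
Dir E: first cell '.' (not opp) -> no flip
Dir SW: opp run (3,3) (4,2) (5,1), next='.' -> no flip
Dir S: opp run (3,4) (4,4) capped by W -> flip
Dir SE: first cell '.' (not opp) -> no flip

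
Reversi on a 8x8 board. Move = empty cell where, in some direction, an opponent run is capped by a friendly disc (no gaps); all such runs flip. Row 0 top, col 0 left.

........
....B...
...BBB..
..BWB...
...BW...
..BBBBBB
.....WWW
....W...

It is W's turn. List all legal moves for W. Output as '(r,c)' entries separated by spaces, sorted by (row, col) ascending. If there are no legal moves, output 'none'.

Answer: (0,4) (1,3) (1,5) (2,1) (3,1) (3,5) (4,2) (4,5) (4,6) (4,7) (6,2) (6,3) (6,4)

Derivation:
(0,3): no bracket -> illegal
(0,4): flips 3 -> legal
(0,5): no bracket -> illegal
(1,2): no bracket -> illegal
(1,3): flips 1 -> legal
(1,5): flips 1 -> legal
(1,6): no bracket -> illegal
(2,1): flips 3 -> legal
(2,2): no bracket -> illegal
(2,6): no bracket -> illegal
(3,1): flips 1 -> legal
(3,5): flips 1 -> legal
(3,6): no bracket -> illegal
(4,1): no bracket -> illegal
(4,2): flips 1 -> legal
(4,5): flips 2 -> legal
(4,6): flips 1 -> legal
(4,7): flips 2 -> legal
(5,1): no bracket -> illegal
(6,1): no bracket -> illegal
(6,2): flips 1 -> legal
(6,3): flips 2 -> legal
(6,4): flips 1 -> legal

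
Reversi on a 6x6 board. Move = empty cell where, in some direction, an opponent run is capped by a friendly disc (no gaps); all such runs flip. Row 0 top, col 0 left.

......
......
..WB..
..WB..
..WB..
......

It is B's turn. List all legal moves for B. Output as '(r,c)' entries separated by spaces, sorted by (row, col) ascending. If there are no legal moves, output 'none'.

(1,1): flips 1 -> legal
(1,2): no bracket -> illegal
(1,3): no bracket -> illegal
(2,1): flips 2 -> legal
(3,1): flips 1 -> legal
(4,1): flips 2 -> legal
(5,1): flips 1 -> legal
(5,2): no bracket -> illegal
(5,3): no bracket -> illegal

Answer: (1,1) (2,1) (3,1) (4,1) (5,1)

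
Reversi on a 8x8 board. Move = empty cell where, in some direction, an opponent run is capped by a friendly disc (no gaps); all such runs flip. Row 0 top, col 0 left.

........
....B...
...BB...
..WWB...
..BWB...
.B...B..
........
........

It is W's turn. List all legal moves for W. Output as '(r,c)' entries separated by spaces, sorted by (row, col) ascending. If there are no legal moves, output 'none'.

Answer: (0,5) (1,3) (1,5) (2,5) (3,5) (4,1) (4,5) (5,2) (6,0) (6,6)

Derivation:
(0,3): no bracket -> illegal
(0,4): no bracket -> illegal
(0,5): flips 2 -> legal
(1,2): no bracket -> illegal
(1,3): flips 1 -> legal
(1,5): flips 1 -> legal
(2,2): no bracket -> illegal
(2,5): flips 1 -> legal
(3,1): no bracket -> illegal
(3,5): flips 1 -> legal
(4,0): no bracket -> illegal
(4,1): flips 1 -> legal
(4,5): flips 1 -> legal
(4,6): no bracket -> illegal
(5,0): no bracket -> illegal
(5,2): flips 1 -> legal
(5,3): no bracket -> illegal
(5,4): no bracket -> illegal
(5,6): no bracket -> illegal
(6,0): flips 2 -> legal
(6,1): no bracket -> illegal
(6,2): no bracket -> illegal
(6,4): no bracket -> illegal
(6,5): no bracket -> illegal
(6,6): flips 2 -> legal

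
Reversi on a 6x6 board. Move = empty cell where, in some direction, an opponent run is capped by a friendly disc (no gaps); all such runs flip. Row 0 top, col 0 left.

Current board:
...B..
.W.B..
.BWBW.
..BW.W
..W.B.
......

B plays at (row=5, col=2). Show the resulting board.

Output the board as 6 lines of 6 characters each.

Place B at (5,2); scan 8 dirs for brackets.
Dir NW: first cell '.' (not opp) -> no flip
Dir N: opp run (4,2) capped by B -> flip
Dir NE: first cell '.' (not opp) -> no flip
Dir W: first cell '.' (not opp) -> no flip
Dir E: first cell '.' (not opp) -> no flip
Dir SW: edge -> no flip
Dir S: edge -> no flip
Dir SE: edge -> no flip
All flips: (4,2)

Answer: ...B..
.W.B..
.BWBW.
..BW.W
..B.B.
..B...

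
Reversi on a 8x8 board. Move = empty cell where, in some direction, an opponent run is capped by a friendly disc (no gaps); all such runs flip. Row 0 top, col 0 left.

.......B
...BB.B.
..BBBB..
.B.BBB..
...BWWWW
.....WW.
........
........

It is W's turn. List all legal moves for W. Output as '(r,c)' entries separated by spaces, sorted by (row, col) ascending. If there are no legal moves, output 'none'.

Answer: (0,2) (0,4) (1,1) (1,2) (1,5) (2,6) (4,2)

Derivation:
(0,2): flips 3 -> legal
(0,3): no bracket -> illegal
(0,4): flips 3 -> legal
(0,5): no bracket -> illegal
(0,6): no bracket -> illegal
(1,1): flips 2 -> legal
(1,2): flips 2 -> legal
(1,5): flips 2 -> legal
(1,7): no bracket -> illegal
(2,0): no bracket -> illegal
(2,1): no bracket -> illegal
(2,6): flips 1 -> legal
(2,7): no bracket -> illegal
(3,0): no bracket -> illegal
(3,2): no bracket -> illegal
(3,6): no bracket -> illegal
(4,0): no bracket -> illegal
(4,1): no bracket -> illegal
(4,2): flips 1 -> legal
(5,2): no bracket -> illegal
(5,3): no bracket -> illegal
(5,4): no bracket -> illegal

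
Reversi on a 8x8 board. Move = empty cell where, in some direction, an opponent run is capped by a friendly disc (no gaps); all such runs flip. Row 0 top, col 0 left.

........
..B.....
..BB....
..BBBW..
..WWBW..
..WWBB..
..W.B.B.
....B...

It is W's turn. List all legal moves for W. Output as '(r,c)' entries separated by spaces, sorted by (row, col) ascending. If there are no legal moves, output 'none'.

(0,1): flips 3 -> legal
(0,2): flips 3 -> legal
(0,3): no bracket -> illegal
(1,1): no bracket -> illegal
(1,3): flips 2 -> legal
(1,4): no bracket -> illegal
(2,1): flips 1 -> legal
(2,4): flips 1 -> legal
(2,5): flips 1 -> legal
(3,1): flips 3 -> legal
(4,1): no bracket -> illegal
(4,6): no bracket -> illegal
(5,6): flips 2 -> legal
(5,7): no bracket -> illegal
(6,3): flips 1 -> legal
(6,5): flips 2 -> legal
(6,7): no bracket -> illegal
(7,3): no bracket -> illegal
(7,5): flips 1 -> legal
(7,6): no bracket -> illegal
(7,7): no bracket -> illegal

Answer: (0,1) (0,2) (1,3) (2,1) (2,4) (2,5) (3,1) (5,6) (6,3) (6,5) (7,5)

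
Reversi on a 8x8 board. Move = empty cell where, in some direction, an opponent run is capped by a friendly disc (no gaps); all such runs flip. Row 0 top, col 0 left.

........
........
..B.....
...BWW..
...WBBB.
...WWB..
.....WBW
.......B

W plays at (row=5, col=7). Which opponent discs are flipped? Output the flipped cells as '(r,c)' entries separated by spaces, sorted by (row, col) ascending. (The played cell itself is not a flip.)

Dir NW: opp run (4,6) capped by W -> flip
Dir N: first cell '.' (not opp) -> no flip
Dir NE: edge -> no flip
Dir W: first cell '.' (not opp) -> no flip
Dir E: edge -> no flip
Dir SW: opp run (6,6), next='.' -> no flip
Dir S: first cell 'W' (not opp) -> no flip
Dir SE: edge -> no flip

Answer: (4,6)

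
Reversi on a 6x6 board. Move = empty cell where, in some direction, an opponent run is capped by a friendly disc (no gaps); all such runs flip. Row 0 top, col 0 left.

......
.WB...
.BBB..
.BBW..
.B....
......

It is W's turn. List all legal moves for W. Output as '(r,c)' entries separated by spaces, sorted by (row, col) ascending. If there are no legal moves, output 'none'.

(0,1): no bracket -> illegal
(0,2): no bracket -> illegal
(0,3): no bracket -> illegal
(1,0): no bracket -> illegal
(1,3): flips 2 -> legal
(1,4): no bracket -> illegal
(2,0): no bracket -> illegal
(2,4): no bracket -> illegal
(3,0): flips 2 -> legal
(3,4): no bracket -> illegal
(4,0): no bracket -> illegal
(4,2): no bracket -> illegal
(4,3): no bracket -> illegal
(5,0): no bracket -> illegal
(5,1): flips 3 -> legal
(5,2): no bracket -> illegal

Answer: (1,3) (3,0) (5,1)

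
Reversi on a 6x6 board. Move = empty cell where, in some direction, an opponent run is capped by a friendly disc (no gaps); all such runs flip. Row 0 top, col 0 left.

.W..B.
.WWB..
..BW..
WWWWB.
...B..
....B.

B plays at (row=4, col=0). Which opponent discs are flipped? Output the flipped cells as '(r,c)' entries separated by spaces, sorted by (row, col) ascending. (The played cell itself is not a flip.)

Dir NW: edge -> no flip
Dir N: opp run (3,0), next='.' -> no flip
Dir NE: opp run (3,1) capped by B -> flip
Dir W: edge -> no flip
Dir E: first cell '.' (not opp) -> no flip
Dir SW: edge -> no flip
Dir S: first cell '.' (not opp) -> no flip
Dir SE: first cell '.' (not opp) -> no flip

Answer: (3,1)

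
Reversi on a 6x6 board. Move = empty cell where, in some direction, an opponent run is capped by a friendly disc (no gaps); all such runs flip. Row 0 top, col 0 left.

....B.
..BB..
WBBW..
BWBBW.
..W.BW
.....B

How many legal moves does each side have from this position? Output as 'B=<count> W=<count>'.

-- B to move --
(1,0): flips 1 -> legal
(1,1): no bracket -> illegal
(1,4): flips 1 -> legal
(2,4): flips 2 -> legal
(2,5): no bracket -> illegal
(3,5): flips 2 -> legal
(4,0): flips 1 -> legal
(4,1): flips 1 -> legal
(4,3): no bracket -> illegal
(5,1): flips 1 -> legal
(5,2): flips 1 -> legal
(5,3): no bracket -> illegal
(5,4): no bracket -> illegal
B mobility = 8
-- W to move --
(0,1): flips 1 -> legal
(0,2): flips 3 -> legal
(0,3): flips 1 -> legal
(0,5): no bracket -> illegal
(1,0): no bracket -> illegal
(1,1): flips 1 -> legal
(1,4): no bracket -> illegal
(1,5): no bracket -> illegal
(2,4): flips 1 -> legal
(3,5): no bracket -> illegal
(4,0): flips 1 -> legal
(4,1): flips 1 -> legal
(4,3): flips 2 -> legal
(5,3): no bracket -> illegal
(5,4): flips 1 -> legal
W mobility = 9

Answer: B=8 W=9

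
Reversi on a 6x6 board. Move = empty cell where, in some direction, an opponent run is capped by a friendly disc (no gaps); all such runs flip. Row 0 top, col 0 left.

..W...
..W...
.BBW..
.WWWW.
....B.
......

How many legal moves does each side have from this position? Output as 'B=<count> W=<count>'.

Answer: B=6 W=7

Derivation:
-- B to move --
(0,1): no bracket -> illegal
(0,3): flips 1 -> legal
(1,1): no bracket -> illegal
(1,3): no bracket -> illegal
(1,4): no bracket -> illegal
(2,0): no bracket -> illegal
(2,4): flips 2 -> legal
(2,5): no bracket -> illegal
(3,0): no bracket -> illegal
(3,5): no bracket -> illegal
(4,0): flips 1 -> legal
(4,1): flips 1 -> legal
(4,2): flips 1 -> legal
(4,3): flips 1 -> legal
(4,5): no bracket -> illegal
B mobility = 6
-- W to move --
(1,0): flips 1 -> legal
(1,1): flips 2 -> legal
(1,3): flips 1 -> legal
(2,0): flips 2 -> legal
(3,0): flips 1 -> legal
(3,5): no bracket -> illegal
(4,3): no bracket -> illegal
(4,5): no bracket -> illegal
(5,3): no bracket -> illegal
(5,4): flips 1 -> legal
(5,5): flips 1 -> legal
W mobility = 7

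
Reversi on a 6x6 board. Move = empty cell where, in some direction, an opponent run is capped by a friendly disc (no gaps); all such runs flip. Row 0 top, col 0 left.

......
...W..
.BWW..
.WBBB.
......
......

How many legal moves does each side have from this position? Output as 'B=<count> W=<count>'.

-- B to move --
(0,2): no bracket -> illegal
(0,3): flips 2 -> legal
(0,4): no bracket -> illegal
(1,1): flips 1 -> legal
(1,2): flips 2 -> legal
(1,4): flips 1 -> legal
(2,0): no bracket -> illegal
(2,4): flips 2 -> legal
(3,0): flips 1 -> legal
(4,0): no bracket -> illegal
(4,1): flips 1 -> legal
(4,2): no bracket -> illegal
B mobility = 7
-- W to move --
(1,0): no bracket -> illegal
(1,1): flips 1 -> legal
(1,2): no bracket -> illegal
(2,0): flips 1 -> legal
(2,4): no bracket -> illegal
(2,5): no bracket -> illegal
(3,0): no bracket -> illegal
(3,5): flips 3 -> legal
(4,1): flips 1 -> legal
(4,2): flips 1 -> legal
(4,3): flips 1 -> legal
(4,4): flips 1 -> legal
(4,5): flips 1 -> legal
W mobility = 8

Answer: B=7 W=8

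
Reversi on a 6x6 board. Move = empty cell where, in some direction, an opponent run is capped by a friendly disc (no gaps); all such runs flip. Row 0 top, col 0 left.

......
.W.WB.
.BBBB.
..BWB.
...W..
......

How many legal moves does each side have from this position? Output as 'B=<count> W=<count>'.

Answer: B=11 W=5

Derivation:
-- B to move --
(0,0): flips 1 -> legal
(0,1): flips 1 -> legal
(0,2): flips 1 -> legal
(0,3): flips 1 -> legal
(0,4): flips 1 -> legal
(1,0): no bracket -> illegal
(1,2): flips 1 -> legal
(2,0): no bracket -> illegal
(4,2): flips 1 -> legal
(4,4): flips 1 -> legal
(5,2): flips 1 -> legal
(5,3): flips 2 -> legal
(5,4): flips 1 -> legal
B mobility = 11
-- W to move --
(0,3): no bracket -> illegal
(0,4): no bracket -> illegal
(0,5): no bracket -> illegal
(1,0): flips 2 -> legal
(1,2): no bracket -> illegal
(1,5): flips 2 -> legal
(2,0): no bracket -> illegal
(2,5): flips 1 -> legal
(3,0): no bracket -> illegal
(3,1): flips 3 -> legal
(3,5): flips 2 -> legal
(4,1): no bracket -> illegal
(4,2): no bracket -> illegal
(4,4): no bracket -> illegal
(4,5): no bracket -> illegal
W mobility = 5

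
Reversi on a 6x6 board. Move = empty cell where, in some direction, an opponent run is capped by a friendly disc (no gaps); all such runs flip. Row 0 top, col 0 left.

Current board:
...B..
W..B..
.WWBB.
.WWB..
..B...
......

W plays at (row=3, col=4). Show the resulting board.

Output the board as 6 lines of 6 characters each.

Place W at (3,4); scan 8 dirs for brackets.
Dir NW: opp run (2,3), next='.' -> no flip
Dir N: opp run (2,4), next='.' -> no flip
Dir NE: first cell '.' (not opp) -> no flip
Dir W: opp run (3,3) capped by W -> flip
Dir E: first cell '.' (not opp) -> no flip
Dir SW: first cell '.' (not opp) -> no flip
Dir S: first cell '.' (not opp) -> no flip
Dir SE: first cell '.' (not opp) -> no flip
All flips: (3,3)

Answer: ...B..
W..B..
.WWBB.
.WWWW.
..B...
......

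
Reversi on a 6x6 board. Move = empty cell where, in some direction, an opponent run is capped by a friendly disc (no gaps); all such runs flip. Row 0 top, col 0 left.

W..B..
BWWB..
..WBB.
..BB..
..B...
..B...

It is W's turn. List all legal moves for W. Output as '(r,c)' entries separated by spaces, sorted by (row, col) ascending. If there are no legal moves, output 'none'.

Answer: (0,4) (1,4) (2,0) (2,5) (3,4) (4,4)

Derivation:
(0,1): no bracket -> illegal
(0,2): no bracket -> illegal
(0,4): flips 1 -> legal
(1,4): flips 1 -> legal
(1,5): no bracket -> illegal
(2,0): flips 1 -> legal
(2,1): no bracket -> illegal
(2,5): flips 2 -> legal
(3,1): no bracket -> illegal
(3,4): flips 1 -> legal
(3,5): no bracket -> illegal
(4,1): no bracket -> illegal
(4,3): no bracket -> illegal
(4,4): flips 1 -> legal
(5,1): no bracket -> illegal
(5,3): no bracket -> illegal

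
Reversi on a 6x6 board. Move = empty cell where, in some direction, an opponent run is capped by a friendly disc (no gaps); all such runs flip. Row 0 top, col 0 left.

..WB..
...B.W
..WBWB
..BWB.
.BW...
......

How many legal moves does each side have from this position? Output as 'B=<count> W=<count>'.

Answer: B=9 W=5

Derivation:
-- B to move --
(0,1): flips 1 -> legal
(0,4): no bracket -> illegal
(0,5): flips 1 -> legal
(1,1): no bracket -> illegal
(1,2): flips 1 -> legal
(1,4): flips 1 -> legal
(2,1): flips 1 -> legal
(3,1): flips 1 -> legal
(3,5): flips 1 -> legal
(4,3): flips 2 -> legal
(4,4): no bracket -> illegal
(5,1): no bracket -> illegal
(5,2): flips 1 -> legal
(5,3): no bracket -> illegal
B mobility = 9
-- W to move --
(0,4): flips 2 -> legal
(1,2): no bracket -> illegal
(1,4): no bracket -> illegal
(2,1): no bracket -> illegal
(3,0): no bracket -> illegal
(3,1): flips 1 -> legal
(3,5): flips 2 -> legal
(4,0): flips 1 -> legal
(4,3): no bracket -> illegal
(4,4): flips 1 -> legal
(4,5): no bracket -> illegal
(5,0): no bracket -> illegal
(5,1): no bracket -> illegal
(5,2): no bracket -> illegal
W mobility = 5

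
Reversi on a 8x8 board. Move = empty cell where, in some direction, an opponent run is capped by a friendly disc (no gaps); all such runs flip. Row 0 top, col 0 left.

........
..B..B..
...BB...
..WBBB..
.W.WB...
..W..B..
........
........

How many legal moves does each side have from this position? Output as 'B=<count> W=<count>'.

Answer: B=5 W=5

Derivation:
-- B to move --
(2,1): no bracket -> illegal
(2,2): no bracket -> illegal
(3,0): no bracket -> illegal
(3,1): flips 1 -> legal
(4,0): no bracket -> illegal
(4,2): flips 1 -> legal
(5,0): flips 2 -> legal
(5,1): no bracket -> illegal
(5,3): flips 1 -> legal
(5,4): no bracket -> illegal
(6,1): flips 2 -> legal
(6,2): no bracket -> illegal
(6,3): no bracket -> illegal
B mobility = 5
-- W to move --
(0,1): no bracket -> illegal
(0,2): no bracket -> illegal
(0,3): no bracket -> illegal
(0,4): no bracket -> illegal
(0,5): no bracket -> illegal
(0,6): no bracket -> illegal
(1,1): no bracket -> illegal
(1,3): flips 2 -> legal
(1,4): flips 1 -> legal
(1,6): no bracket -> illegal
(2,1): no bracket -> illegal
(2,2): no bracket -> illegal
(2,5): flips 1 -> legal
(2,6): no bracket -> illegal
(3,6): flips 3 -> legal
(4,2): no bracket -> illegal
(4,5): flips 1 -> legal
(4,6): no bracket -> illegal
(5,3): no bracket -> illegal
(5,4): no bracket -> illegal
(5,6): no bracket -> illegal
(6,4): no bracket -> illegal
(6,5): no bracket -> illegal
(6,6): no bracket -> illegal
W mobility = 5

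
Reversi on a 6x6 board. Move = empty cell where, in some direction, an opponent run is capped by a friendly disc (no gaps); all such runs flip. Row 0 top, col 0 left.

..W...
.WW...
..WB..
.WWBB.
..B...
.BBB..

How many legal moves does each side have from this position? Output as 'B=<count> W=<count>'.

-- B to move --
(0,0): flips 2 -> legal
(0,1): flips 1 -> legal
(0,3): no bracket -> illegal
(1,0): no bracket -> illegal
(1,3): no bracket -> illegal
(2,0): flips 1 -> legal
(2,1): flips 1 -> legal
(3,0): flips 2 -> legal
(4,0): no bracket -> illegal
(4,1): flips 1 -> legal
(4,3): no bracket -> illegal
B mobility = 6
-- W to move --
(1,3): no bracket -> illegal
(1,4): flips 1 -> legal
(2,4): flips 1 -> legal
(2,5): no bracket -> illegal
(3,5): flips 2 -> legal
(4,0): no bracket -> illegal
(4,1): no bracket -> illegal
(4,3): no bracket -> illegal
(4,4): flips 1 -> legal
(4,5): flips 2 -> legal
(5,0): no bracket -> illegal
(5,4): no bracket -> illegal
W mobility = 5

Answer: B=6 W=5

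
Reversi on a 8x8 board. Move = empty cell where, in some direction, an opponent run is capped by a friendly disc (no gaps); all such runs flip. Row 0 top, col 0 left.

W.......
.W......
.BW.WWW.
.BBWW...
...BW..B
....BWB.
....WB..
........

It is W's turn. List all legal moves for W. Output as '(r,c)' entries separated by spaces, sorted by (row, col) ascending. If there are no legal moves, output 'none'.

Answer: (2,0) (3,0) (4,0) (4,1) (4,2) (5,2) (5,3) (5,7) (6,6) (7,5)

Derivation:
(1,0): no bracket -> illegal
(1,2): no bracket -> illegal
(2,0): flips 1 -> legal
(2,3): no bracket -> illegal
(3,0): flips 2 -> legal
(3,6): no bracket -> illegal
(3,7): no bracket -> illegal
(4,0): flips 1 -> legal
(4,1): flips 2 -> legal
(4,2): flips 2 -> legal
(4,5): no bracket -> illegal
(4,6): no bracket -> illegal
(5,2): flips 1 -> legal
(5,3): flips 2 -> legal
(5,7): flips 1 -> legal
(6,3): no bracket -> illegal
(6,6): flips 1 -> legal
(6,7): no bracket -> illegal
(7,4): no bracket -> illegal
(7,5): flips 1 -> legal
(7,6): no bracket -> illegal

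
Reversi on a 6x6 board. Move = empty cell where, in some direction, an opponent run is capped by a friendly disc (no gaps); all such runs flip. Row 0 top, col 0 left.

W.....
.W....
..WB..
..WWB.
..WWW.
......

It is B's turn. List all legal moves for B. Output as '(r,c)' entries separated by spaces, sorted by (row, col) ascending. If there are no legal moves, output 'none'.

Answer: (2,1) (3,1) (4,1) (5,2) (5,3) (5,4)

Derivation:
(0,1): no bracket -> illegal
(0,2): no bracket -> illegal
(1,0): no bracket -> illegal
(1,2): no bracket -> illegal
(1,3): no bracket -> illegal
(2,0): no bracket -> illegal
(2,1): flips 1 -> legal
(2,4): no bracket -> illegal
(3,1): flips 2 -> legal
(3,5): no bracket -> illegal
(4,1): flips 1 -> legal
(4,5): no bracket -> illegal
(5,1): no bracket -> illegal
(5,2): flips 1 -> legal
(5,3): flips 2 -> legal
(5,4): flips 1 -> legal
(5,5): no bracket -> illegal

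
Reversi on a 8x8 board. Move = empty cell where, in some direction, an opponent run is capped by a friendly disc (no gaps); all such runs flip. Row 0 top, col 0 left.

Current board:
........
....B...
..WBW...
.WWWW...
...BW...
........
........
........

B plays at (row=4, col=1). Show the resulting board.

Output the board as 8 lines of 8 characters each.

Place B at (4,1); scan 8 dirs for brackets.
Dir NW: first cell '.' (not opp) -> no flip
Dir N: opp run (3,1), next='.' -> no flip
Dir NE: opp run (3,2) capped by B -> flip
Dir W: first cell '.' (not opp) -> no flip
Dir E: first cell '.' (not opp) -> no flip
Dir SW: first cell '.' (not opp) -> no flip
Dir S: first cell '.' (not opp) -> no flip
Dir SE: first cell '.' (not opp) -> no flip
All flips: (3,2)

Answer: ........
....B...
..WBW...
.WBWW...
.B.BW...
........
........
........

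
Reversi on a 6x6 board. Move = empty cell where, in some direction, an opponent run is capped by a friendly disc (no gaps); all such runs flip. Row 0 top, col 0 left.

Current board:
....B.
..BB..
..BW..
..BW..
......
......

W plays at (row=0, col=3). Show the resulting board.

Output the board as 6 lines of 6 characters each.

Answer: ...WB.
..BW..
..BW..
..BW..
......
......

Derivation:
Place W at (0,3); scan 8 dirs for brackets.
Dir NW: edge -> no flip
Dir N: edge -> no flip
Dir NE: edge -> no flip
Dir W: first cell '.' (not opp) -> no flip
Dir E: opp run (0,4), next='.' -> no flip
Dir SW: opp run (1,2), next='.' -> no flip
Dir S: opp run (1,3) capped by W -> flip
Dir SE: first cell '.' (not opp) -> no flip
All flips: (1,3)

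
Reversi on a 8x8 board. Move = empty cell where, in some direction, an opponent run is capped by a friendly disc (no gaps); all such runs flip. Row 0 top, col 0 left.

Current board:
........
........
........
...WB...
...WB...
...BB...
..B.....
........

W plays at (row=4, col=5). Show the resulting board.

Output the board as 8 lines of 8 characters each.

Place W at (4,5); scan 8 dirs for brackets.
Dir NW: opp run (3,4), next='.' -> no flip
Dir N: first cell '.' (not opp) -> no flip
Dir NE: first cell '.' (not opp) -> no flip
Dir W: opp run (4,4) capped by W -> flip
Dir E: first cell '.' (not opp) -> no flip
Dir SW: opp run (5,4), next='.' -> no flip
Dir S: first cell '.' (not opp) -> no flip
Dir SE: first cell '.' (not opp) -> no flip
All flips: (4,4)

Answer: ........
........
........
...WB...
...WWW..
...BB...
..B.....
........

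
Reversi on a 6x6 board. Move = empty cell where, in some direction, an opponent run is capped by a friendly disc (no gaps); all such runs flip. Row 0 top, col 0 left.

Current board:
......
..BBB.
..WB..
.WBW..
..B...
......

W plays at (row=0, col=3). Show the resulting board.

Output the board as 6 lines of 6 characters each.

Place W at (0,3); scan 8 dirs for brackets.
Dir NW: edge -> no flip
Dir N: edge -> no flip
Dir NE: edge -> no flip
Dir W: first cell '.' (not opp) -> no flip
Dir E: first cell '.' (not opp) -> no flip
Dir SW: opp run (1,2), next='.' -> no flip
Dir S: opp run (1,3) (2,3) capped by W -> flip
Dir SE: opp run (1,4), next='.' -> no flip
All flips: (1,3) (2,3)

Answer: ...W..
..BWB.
..WW..
.WBW..
..B...
......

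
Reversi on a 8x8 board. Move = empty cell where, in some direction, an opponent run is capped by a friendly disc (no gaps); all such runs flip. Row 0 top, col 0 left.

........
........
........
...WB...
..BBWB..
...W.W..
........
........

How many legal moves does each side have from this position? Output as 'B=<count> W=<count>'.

-- B to move --
(2,2): no bracket -> illegal
(2,3): flips 1 -> legal
(2,4): flips 1 -> legal
(3,2): flips 1 -> legal
(3,5): no bracket -> illegal
(4,6): no bracket -> illegal
(5,2): no bracket -> illegal
(5,4): flips 1 -> legal
(5,6): no bracket -> illegal
(6,2): no bracket -> illegal
(6,3): flips 1 -> legal
(6,4): flips 1 -> legal
(6,5): flips 1 -> legal
(6,6): no bracket -> illegal
B mobility = 7
-- W to move --
(2,3): no bracket -> illegal
(2,4): flips 1 -> legal
(2,5): no bracket -> illegal
(3,1): flips 1 -> legal
(3,2): no bracket -> illegal
(3,5): flips 2 -> legal
(3,6): no bracket -> illegal
(4,1): flips 2 -> legal
(4,6): flips 1 -> legal
(5,1): flips 1 -> legal
(5,2): no bracket -> illegal
(5,4): no bracket -> illegal
(5,6): no bracket -> illegal
W mobility = 6

Answer: B=7 W=6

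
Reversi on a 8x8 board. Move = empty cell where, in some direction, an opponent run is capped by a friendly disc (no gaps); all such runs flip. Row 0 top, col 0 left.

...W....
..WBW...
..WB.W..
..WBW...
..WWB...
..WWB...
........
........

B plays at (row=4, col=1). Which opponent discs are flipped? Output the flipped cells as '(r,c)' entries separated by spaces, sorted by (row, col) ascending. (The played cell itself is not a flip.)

Answer: (3,2) (4,2) (4,3)

Derivation:
Dir NW: first cell '.' (not opp) -> no flip
Dir N: first cell '.' (not opp) -> no flip
Dir NE: opp run (3,2) capped by B -> flip
Dir W: first cell '.' (not opp) -> no flip
Dir E: opp run (4,2) (4,3) capped by B -> flip
Dir SW: first cell '.' (not opp) -> no flip
Dir S: first cell '.' (not opp) -> no flip
Dir SE: opp run (5,2), next='.' -> no flip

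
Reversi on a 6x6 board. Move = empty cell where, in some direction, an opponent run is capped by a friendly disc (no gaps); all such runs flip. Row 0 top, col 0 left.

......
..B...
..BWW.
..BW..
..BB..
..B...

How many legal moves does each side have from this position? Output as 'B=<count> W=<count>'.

-- B to move --
(1,3): flips 2 -> legal
(1,4): flips 1 -> legal
(1,5): flips 2 -> legal
(2,5): flips 2 -> legal
(3,4): flips 2 -> legal
(3,5): no bracket -> illegal
(4,4): flips 1 -> legal
B mobility = 6
-- W to move --
(0,1): flips 1 -> legal
(0,2): no bracket -> illegal
(0,3): no bracket -> illegal
(1,1): flips 1 -> legal
(1,3): no bracket -> illegal
(2,1): flips 1 -> legal
(3,1): flips 1 -> legal
(3,4): no bracket -> illegal
(4,1): flips 1 -> legal
(4,4): no bracket -> illegal
(5,1): flips 1 -> legal
(5,3): flips 1 -> legal
(5,4): no bracket -> illegal
W mobility = 7

Answer: B=6 W=7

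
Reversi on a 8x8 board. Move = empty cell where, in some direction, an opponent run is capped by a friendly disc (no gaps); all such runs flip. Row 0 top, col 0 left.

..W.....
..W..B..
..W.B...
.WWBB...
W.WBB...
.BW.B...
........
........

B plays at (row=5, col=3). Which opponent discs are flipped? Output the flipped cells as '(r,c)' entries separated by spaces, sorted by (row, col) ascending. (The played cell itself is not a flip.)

Answer: (5,2)

Derivation:
Dir NW: opp run (4,2) (3,1), next='.' -> no flip
Dir N: first cell 'B' (not opp) -> no flip
Dir NE: first cell 'B' (not opp) -> no flip
Dir W: opp run (5,2) capped by B -> flip
Dir E: first cell 'B' (not opp) -> no flip
Dir SW: first cell '.' (not opp) -> no flip
Dir S: first cell '.' (not opp) -> no flip
Dir SE: first cell '.' (not opp) -> no flip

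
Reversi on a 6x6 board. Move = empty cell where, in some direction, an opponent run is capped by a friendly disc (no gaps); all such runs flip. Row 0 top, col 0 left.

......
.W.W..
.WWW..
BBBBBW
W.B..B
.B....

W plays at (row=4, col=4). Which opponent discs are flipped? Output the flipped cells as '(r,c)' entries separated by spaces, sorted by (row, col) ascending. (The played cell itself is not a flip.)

Answer: (3,3)

Derivation:
Dir NW: opp run (3,3) capped by W -> flip
Dir N: opp run (3,4), next='.' -> no flip
Dir NE: first cell 'W' (not opp) -> no flip
Dir W: first cell '.' (not opp) -> no flip
Dir E: opp run (4,5), next=edge -> no flip
Dir SW: first cell '.' (not opp) -> no flip
Dir S: first cell '.' (not opp) -> no flip
Dir SE: first cell '.' (not opp) -> no flip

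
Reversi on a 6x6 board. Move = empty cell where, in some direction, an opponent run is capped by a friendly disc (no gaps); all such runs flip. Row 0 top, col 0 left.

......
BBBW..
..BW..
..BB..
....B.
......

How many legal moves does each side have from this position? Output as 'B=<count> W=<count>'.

-- B to move --
(0,2): no bracket -> illegal
(0,3): flips 2 -> legal
(0,4): flips 1 -> legal
(1,4): flips 2 -> legal
(2,4): flips 1 -> legal
(3,4): flips 1 -> legal
B mobility = 5
-- W to move --
(0,0): no bracket -> illegal
(0,1): flips 1 -> legal
(0,2): no bracket -> illegal
(0,3): no bracket -> illegal
(2,0): no bracket -> illegal
(2,1): flips 1 -> legal
(2,4): no bracket -> illegal
(3,1): flips 1 -> legal
(3,4): no bracket -> illegal
(3,5): no bracket -> illegal
(4,1): flips 1 -> legal
(4,2): no bracket -> illegal
(4,3): flips 1 -> legal
(4,5): no bracket -> illegal
(5,3): no bracket -> illegal
(5,4): no bracket -> illegal
(5,5): no bracket -> illegal
W mobility = 5

Answer: B=5 W=5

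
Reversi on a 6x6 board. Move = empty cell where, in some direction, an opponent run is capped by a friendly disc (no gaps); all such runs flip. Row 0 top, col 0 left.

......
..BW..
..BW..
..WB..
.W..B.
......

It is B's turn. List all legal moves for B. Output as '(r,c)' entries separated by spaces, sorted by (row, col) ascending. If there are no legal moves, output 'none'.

Answer: (0,3) (0,4) (1,4) (2,4) (3,1) (3,4) (4,2)

Derivation:
(0,2): no bracket -> illegal
(0,3): flips 2 -> legal
(0,4): flips 1 -> legal
(1,4): flips 1 -> legal
(2,1): no bracket -> illegal
(2,4): flips 1 -> legal
(3,0): no bracket -> illegal
(3,1): flips 1 -> legal
(3,4): flips 1 -> legal
(4,0): no bracket -> illegal
(4,2): flips 1 -> legal
(4,3): no bracket -> illegal
(5,0): no bracket -> illegal
(5,1): no bracket -> illegal
(5,2): no bracket -> illegal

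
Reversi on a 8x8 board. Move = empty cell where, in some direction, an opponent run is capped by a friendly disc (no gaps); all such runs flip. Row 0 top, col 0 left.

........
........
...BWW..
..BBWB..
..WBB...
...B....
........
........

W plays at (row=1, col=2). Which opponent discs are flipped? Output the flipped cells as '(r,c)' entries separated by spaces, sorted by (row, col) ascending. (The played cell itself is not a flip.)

Dir NW: first cell '.' (not opp) -> no flip
Dir N: first cell '.' (not opp) -> no flip
Dir NE: first cell '.' (not opp) -> no flip
Dir W: first cell '.' (not opp) -> no flip
Dir E: first cell '.' (not opp) -> no flip
Dir SW: first cell '.' (not opp) -> no flip
Dir S: first cell '.' (not opp) -> no flip
Dir SE: opp run (2,3) capped by W -> flip

Answer: (2,3)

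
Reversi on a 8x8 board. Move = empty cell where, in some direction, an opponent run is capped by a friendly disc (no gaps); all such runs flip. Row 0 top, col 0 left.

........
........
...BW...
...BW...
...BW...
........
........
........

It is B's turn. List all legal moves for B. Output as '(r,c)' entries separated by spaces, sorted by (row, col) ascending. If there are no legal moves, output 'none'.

Answer: (1,5) (2,5) (3,5) (4,5) (5,5)

Derivation:
(1,3): no bracket -> illegal
(1,4): no bracket -> illegal
(1,5): flips 1 -> legal
(2,5): flips 2 -> legal
(3,5): flips 1 -> legal
(4,5): flips 2 -> legal
(5,3): no bracket -> illegal
(5,4): no bracket -> illegal
(5,5): flips 1 -> legal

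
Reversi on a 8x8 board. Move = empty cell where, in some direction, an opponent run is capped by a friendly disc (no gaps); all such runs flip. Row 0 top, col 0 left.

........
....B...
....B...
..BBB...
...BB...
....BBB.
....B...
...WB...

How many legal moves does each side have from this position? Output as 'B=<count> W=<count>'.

Answer: B=1 W=2

Derivation:
-- B to move --
(6,2): no bracket -> illegal
(6,3): no bracket -> illegal
(7,2): flips 1 -> legal
B mobility = 1
-- W to move --
(0,3): no bracket -> illegal
(0,4): no bracket -> illegal
(0,5): no bracket -> illegal
(1,3): no bracket -> illegal
(1,5): no bracket -> illegal
(2,1): no bracket -> illegal
(2,2): no bracket -> illegal
(2,3): no bracket -> illegal
(2,5): no bracket -> illegal
(3,1): no bracket -> illegal
(3,5): no bracket -> illegal
(4,1): no bracket -> illegal
(4,2): no bracket -> illegal
(4,5): no bracket -> illegal
(4,6): flips 2 -> legal
(4,7): no bracket -> illegal
(5,2): no bracket -> illegal
(5,3): no bracket -> illegal
(5,7): no bracket -> illegal
(6,3): no bracket -> illegal
(6,5): no bracket -> illegal
(6,6): no bracket -> illegal
(6,7): no bracket -> illegal
(7,5): flips 1 -> legal
W mobility = 2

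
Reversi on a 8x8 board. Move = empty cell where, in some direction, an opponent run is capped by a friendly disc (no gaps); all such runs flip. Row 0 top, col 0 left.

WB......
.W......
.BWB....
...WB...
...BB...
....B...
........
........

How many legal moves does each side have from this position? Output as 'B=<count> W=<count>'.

-- B to move --
(0,2): no bracket -> illegal
(1,0): no bracket -> illegal
(1,2): no bracket -> illegal
(1,3): no bracket -> illegal
(2,0): no bracket -> illegal
(2,4): no bracket -> illegal
(3,1): no bracket -> illegal
(3,2): flips 1 -> legal
(4,2): no bracket -> illegal
B mobility = 1
-- W to move --
(0,2): flips 1 -> legal
(1,0): no bracket -> illegal
(1,2): no bracket -> illegal
(1,3): flips 1 -> legal
(1,4): no bracket -> illegal
(2,0): flips 1 -> legal
(2,4): flips 1 -> legal
(2,5): no bracket -> illegal
(3,0): no bracket -> illegal
(3,1): flips 1 -> legal
(3,2): no bracket -> illegal
(3,5): flips 1 -> legal
(4,2): no bracket -> illegal
(4,5): no bracket -> illegal
(5,2): no bracket -> illegal
(5,3): flips 1 -> legal
(5,5): flips 1 -> legal
(6,3): no bracket -> illegal
(6,4): no bracket -> illegal
(6,5): no bracket -> illegal
W mobility = 8

Answer: B=1 W=8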